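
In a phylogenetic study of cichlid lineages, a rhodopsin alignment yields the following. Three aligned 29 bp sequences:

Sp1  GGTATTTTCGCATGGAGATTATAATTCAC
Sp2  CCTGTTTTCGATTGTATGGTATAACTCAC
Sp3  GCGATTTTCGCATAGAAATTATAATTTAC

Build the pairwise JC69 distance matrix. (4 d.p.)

Sp1–Sp2: 10/29 sites differ → p ≈ 0.344828, d = −0.75 ln(1 − 0.459771) = 0.461822 ≈ 0.4618.
Sp1–Sp3: 5/29 sites differ → p ≈ 0.172414, d = −0.75 ln(1 − 0.229885) = 0.195912 ≈ 0.1959.
Sp2–Sp3: 12/29 sites differ → p ≈ 0.413793, d = −0.75 ln(1 − 0.551724) = 0.601760 ≈ 0.6018.

d(Sp1,Sp2) = 0.4618, d(Sp1,Sp3) = 0.1959, d(Sp2,Sp3) = 0.6018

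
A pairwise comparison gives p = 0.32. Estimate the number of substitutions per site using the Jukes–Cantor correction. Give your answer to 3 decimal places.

d = −(3/4) ln(1 − 4p/3) = −0.75 ln(1 − 0.426667) = −0.75 ln(0.573333)
  = −0.75 × (-0.556289) = 0.417217 substitutions/site.

0.417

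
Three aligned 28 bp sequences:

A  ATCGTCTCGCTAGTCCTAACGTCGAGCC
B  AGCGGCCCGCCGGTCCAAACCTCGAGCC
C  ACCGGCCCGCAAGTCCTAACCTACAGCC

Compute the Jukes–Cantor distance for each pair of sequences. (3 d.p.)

d(A,B) = 0.304, d(A,C) = 0.304, d(B,C) = 0.252

A–B: 7/28 sites differ → p = 0.25, d = −0.75 ln(1 − 0.333333) = 0.304098 ≈ 0.304.
A–C: 7/28 sites differ → p = 0.25, d = −0.75 ln(1 − 0.333333) = 0.304098 ≈ 0.304.
B–C: 6/28 sites differ → p ≈ 0.214286, d = −0.75 ln(1 − 0.285715) = 0.252355 ≈ 0.252.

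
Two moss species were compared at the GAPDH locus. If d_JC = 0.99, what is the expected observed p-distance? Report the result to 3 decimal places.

0.550

p = (3/4)(1 − e^(−4d/3)) = 0.75 × (1 − e^(-1.32)) = 0.75 × (1 − 0.267135) = 0.549649.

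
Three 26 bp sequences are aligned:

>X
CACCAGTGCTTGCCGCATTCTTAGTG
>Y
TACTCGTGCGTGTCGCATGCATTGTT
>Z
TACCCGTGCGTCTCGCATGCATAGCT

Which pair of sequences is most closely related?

Y and Z

X–Y: 9/26 differ, p = 0.346, d = 0.464.
X–Z: 9/26 differ, p = 0.346, d = 0.464.
Y–Z: 4/26 differ, p = 0.154, d = 0.172.
The smallest distance is between Y and Z.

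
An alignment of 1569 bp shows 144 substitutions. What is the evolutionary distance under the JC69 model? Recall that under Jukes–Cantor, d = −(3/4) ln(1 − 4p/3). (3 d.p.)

p = 144/1569 ≈ 0.091778.
d = −(3/4) ln(1 − 4p/3) = −0.75 ln(1 − 0.122371) = −0.75 ln(0.877629)
  = −0.75 × (-0.130531) = 0.097898 substitutions/site.

0.098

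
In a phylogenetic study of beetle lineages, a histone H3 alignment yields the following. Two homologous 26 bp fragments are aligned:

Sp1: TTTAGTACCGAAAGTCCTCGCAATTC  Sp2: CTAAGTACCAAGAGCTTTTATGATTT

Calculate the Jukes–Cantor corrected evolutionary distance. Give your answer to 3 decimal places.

The sequences differ at 12 of 26 sites, so p = 12/26 ≈ 0.461538.
d = −(3/4) ln(1 − 4p/3) = −0.75 ln(1 − 0.615384) = −0.75 ln(0.384616)
  = −0.75 × (-0.955510) = 0.716633 substitutions/site.

0.717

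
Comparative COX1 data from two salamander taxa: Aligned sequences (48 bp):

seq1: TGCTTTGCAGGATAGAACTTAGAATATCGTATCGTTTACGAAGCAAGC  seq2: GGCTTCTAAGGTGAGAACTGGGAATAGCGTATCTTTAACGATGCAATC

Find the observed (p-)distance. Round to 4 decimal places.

The sequences differ at 13 of 48 positions.
p = 13/48 = 0.270833… ≈ 0.2708 (to 4 d.p.).

0.2708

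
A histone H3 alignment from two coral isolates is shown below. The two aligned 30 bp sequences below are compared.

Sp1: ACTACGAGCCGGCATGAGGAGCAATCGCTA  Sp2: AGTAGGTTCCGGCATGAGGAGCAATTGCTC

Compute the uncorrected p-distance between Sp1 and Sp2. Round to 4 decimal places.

0.2000

The sequences differ at 6 of 30 positions (sites 2, 5, 7, 8, 26, 30).
p = 6/30 = 0.2000.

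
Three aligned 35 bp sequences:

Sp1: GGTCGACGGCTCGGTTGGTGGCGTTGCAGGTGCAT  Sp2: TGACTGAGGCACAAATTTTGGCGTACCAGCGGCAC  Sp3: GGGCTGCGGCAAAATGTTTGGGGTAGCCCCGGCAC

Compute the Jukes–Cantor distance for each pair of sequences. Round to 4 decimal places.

Sp1–Sp2: 16/35 sites differ → p ≈ 0.457143, d = −0.75 ln(1 − 0.609524) = 0.705292 ≈ 0.7053.
Sp1–Sp3: 17/35 sites differ → p ≈ 0.485714, d = −0.75 ln(1 − 0.647619) = 0.782282 ≈ 0.7823.
Sp2–Sp3: 10/35 sites differ → p ≈ 0.285714, d = −0.75 ln(1 − 0.380952) = 0.359679 ≈ 0.3597.

d(Sp1,Sp2) = 0.7053, d(Sp1,Sp3) = 0.7823, d(Sp2,Sp3) = 0.3597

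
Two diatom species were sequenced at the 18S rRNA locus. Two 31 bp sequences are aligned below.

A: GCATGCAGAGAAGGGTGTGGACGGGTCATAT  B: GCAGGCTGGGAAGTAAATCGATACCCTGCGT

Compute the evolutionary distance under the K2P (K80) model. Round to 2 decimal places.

Of 31 sites, 10 differences are transitions and 7 are transversions, so P = 10/31 ≈ 0.322581 and Q = 7/31 ≈ 0.225806.
Under the Kimura two-parameter model, d = −½ ln(1 − 2P − Q) − ¼ ln(1 − 2Q).
1 − 2P − Q = 0.129032, giving −½ ln(0.129032) = 1.023847.
1 − 2Q = 0.548388, giving −¼ ln(0.548388) = 0.150193.
d = 1.023847 + 0.150193 = 1.174040.

1.17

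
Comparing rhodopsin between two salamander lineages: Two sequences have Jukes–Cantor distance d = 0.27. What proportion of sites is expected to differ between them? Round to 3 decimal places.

0.227

p = (3/4)(1 − e^(−4d/3)) = 0.75 × (1 − e^(-0.36)) = 0.75 × (1 − 0.697676) = 0.226743.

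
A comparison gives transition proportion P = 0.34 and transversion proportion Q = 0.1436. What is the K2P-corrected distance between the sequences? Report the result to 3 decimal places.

0.952

Under the Kimura two-parameter model, d = −½ ln(1 − 2P − Q) − ¼ ln(1 − 2Q).
1 − 2P − Q = 0.1764, giving −½ ln(0.1764) = 0.867501.
1 − 2Q = 0.7128, giving −¼ ln(0.7128) = 0.084639.
d = 0.867501 + 0.084639 = 0.952140.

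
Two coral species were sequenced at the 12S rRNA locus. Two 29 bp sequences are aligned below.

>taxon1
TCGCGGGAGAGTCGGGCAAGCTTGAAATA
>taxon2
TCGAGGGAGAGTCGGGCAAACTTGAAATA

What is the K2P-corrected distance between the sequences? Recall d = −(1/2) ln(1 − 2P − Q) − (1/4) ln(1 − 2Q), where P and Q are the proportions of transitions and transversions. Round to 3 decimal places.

0.072

Of 29 sites, 1 differences are transitions and 1 are transversions, so P = 1/29 ≈ 0.034483 and Q = 1/29 ≈ 0.034483.
Under the Kimura two-parameter model, d = −½ ln(1 − 2P − Q) − ¼ ln(1 − 2Q).
1 − 2P − Q = 0.896551, giving −½ ln(0.896551) = 0.054600.
1 − 2Q = 0.931034, giving −¼ ln(0.931034) = 0.017865.
d = 0.054600 + 0.017865 = 0.072465.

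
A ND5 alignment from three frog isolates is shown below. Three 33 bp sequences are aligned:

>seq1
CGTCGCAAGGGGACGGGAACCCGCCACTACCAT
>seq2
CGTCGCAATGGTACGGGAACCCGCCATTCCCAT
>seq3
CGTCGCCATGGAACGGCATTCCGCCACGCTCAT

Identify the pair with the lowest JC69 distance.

seq1 and seq2

seq1–seq2: 4/33 differ, p = 0.121, d = 0.132.
seq1–seq3: 9/33 differ, p = 0.273, d = 0.339.
seq2–seq3: 8/33 differ, p = 0.242, d = 0.293.
The smallest distance is between seq1 and seq2.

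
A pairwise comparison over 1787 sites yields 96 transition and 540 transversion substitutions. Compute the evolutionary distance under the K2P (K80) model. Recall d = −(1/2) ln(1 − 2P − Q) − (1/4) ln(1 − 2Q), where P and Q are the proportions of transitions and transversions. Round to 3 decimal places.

P = 96/1787 ≈ 0.053721 and Q = 540/1787 ≈ 0.302182.
Under the Kimura two-parameter model, d = −½ ln(1 − 2P − Q) − ¼ ln(1 − 2Q).
1 − 2P − Q = 0.590376, giving −½ ln(0.590376) = 0.263498.
1 − 2Q = 0.395636, giving −¼ ln(0.395636) = 0.231815.
d = 0.263498 + 0.231815 = 0.495313.

0.495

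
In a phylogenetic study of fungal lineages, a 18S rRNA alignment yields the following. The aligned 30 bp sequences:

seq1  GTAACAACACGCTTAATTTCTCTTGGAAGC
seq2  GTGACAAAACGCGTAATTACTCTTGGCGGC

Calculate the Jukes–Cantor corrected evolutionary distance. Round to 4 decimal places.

0.2326

The sequences differ at 6 of 30 sites (3, 8, 13, 19, 27, 28), so p = 6/30 = 0.2.
d = −(3/4) ln(1 − 4p/3) = −0.75 ln(1 − 0.266667) = −0.75 ln(0.733333)
  = −0.75 × (-0.310155) = 0.232616 substitutions/site.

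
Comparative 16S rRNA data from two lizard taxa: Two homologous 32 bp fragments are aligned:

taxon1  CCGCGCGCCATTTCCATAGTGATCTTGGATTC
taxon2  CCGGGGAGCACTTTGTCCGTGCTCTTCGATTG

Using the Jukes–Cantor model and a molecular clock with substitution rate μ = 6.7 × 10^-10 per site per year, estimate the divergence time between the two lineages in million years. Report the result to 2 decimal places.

436.66

The sequences differ at 13 of 32 sites, so p = 13/32 = 0.40625.
d = −(3/4) ln(1 − 4p/3) = −0.75 ln(1 − 0.541667) = −0.75 ln(0.458333)
  = −0.75 × (-0.780159) = 0.585119 substitutions/site.
Under a molecular clock d = 2μt, so t = d/(2μ) = 0.585119 / (2 × 6.7 × 10^-10) = 436.66 million years.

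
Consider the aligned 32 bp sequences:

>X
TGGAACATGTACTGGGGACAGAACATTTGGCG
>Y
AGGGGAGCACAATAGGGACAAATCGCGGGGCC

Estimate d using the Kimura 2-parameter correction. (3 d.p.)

1.072

Of 32 sites, 10 differences are transitions and 7 are transversions, so P = 10/32 = 0.3125 and Q = 7/32 = 0.21875.
Under the Kimura two-parameter model, d = −½ ln(1 − 2P − Q) − ¼ ln(1 − 2Q).
1 − 2P − Q = 0.15625, giving −½ ln(0.15625) = 0.928149.
1 − 2Q = 0.5625, giving −¼ ln(0.5625) = 0.143841.
d = 0.928149 + 0.143841 = 1.071990.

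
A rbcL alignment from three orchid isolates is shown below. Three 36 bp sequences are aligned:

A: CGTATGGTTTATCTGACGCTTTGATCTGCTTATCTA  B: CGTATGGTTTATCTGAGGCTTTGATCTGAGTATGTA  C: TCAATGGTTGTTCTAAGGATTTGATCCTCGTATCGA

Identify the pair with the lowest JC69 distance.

A and B

A–B: 4/36 differ, p = 0.111, d = 0.120.
A–C: 12/36 differ, p = 0.333, d = 0.441.
B–C: 12/36 differ, p = 0.333, d = 0.441.
The smallest distance is between A and B.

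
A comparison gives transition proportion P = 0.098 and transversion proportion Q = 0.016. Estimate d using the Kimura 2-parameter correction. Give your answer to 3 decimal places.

Under the Kimura two-parameter model, d = −½ ln(1 − 2P − Q) − ¼ ln(1 − 2Q).
1 − 2P − Q = 0.788, giving −½ ln(0.788) = 0.119129.
1 − 2Q = 0.968, giving −¼ ln(0.968) = 0.008131.
d = 0.119129 + 0.008131 = 0.127260.

0.127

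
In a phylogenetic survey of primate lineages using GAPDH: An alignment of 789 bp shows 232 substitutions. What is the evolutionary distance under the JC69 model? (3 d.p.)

p = 232/789 ≈ 0.294043.
d = −(3/4) ln(1 − 4p/3) = −0.75 ln(1 − 0.392057) = −0.75 ln(0.607943)
  = −0.75 × (-0.497674) = 0.373256 substitutions/site.

0.373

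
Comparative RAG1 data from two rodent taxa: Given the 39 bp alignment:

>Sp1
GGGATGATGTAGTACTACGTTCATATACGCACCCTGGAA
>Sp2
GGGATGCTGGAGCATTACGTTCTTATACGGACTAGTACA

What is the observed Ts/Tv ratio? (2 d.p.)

Transitions are A↔G and C↔T; transversions are all other mismatches.
Transitions: 4. Transversions: 8.
R = 4/8 = 0.50.

0.50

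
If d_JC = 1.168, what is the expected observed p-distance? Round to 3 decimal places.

p = (3/4)(1 − e^(−4d/3)) = 0.75 × (1 − e^(-1.557333)) = 0.75 × (1 − 0.210697) = 0.591977.

0.592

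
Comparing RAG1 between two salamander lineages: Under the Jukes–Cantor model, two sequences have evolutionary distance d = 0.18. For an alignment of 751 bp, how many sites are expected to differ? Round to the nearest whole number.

120

Invert JC69: p = (3/4)(1 − e^(−4d/3)) = 0.75 × (1 − e^(-0.24)) = 0.75 × (1 − 0.786628) = 0.160029.
Expected differing sites = pL ≈ 0.160029 × 751 = 120.181779 ≈ 120.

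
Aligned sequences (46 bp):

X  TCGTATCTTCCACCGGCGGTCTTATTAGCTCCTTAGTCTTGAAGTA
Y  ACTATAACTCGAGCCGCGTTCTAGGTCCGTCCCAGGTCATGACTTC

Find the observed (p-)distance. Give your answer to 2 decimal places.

The sequences differ at 24 of 46 positions.
p = 24/46 = 0.521739… ≈ 0.52 (to 2 d.p.).

0.52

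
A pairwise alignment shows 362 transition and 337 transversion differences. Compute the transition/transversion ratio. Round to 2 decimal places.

1.07

R = 362/337 = 1.074183… ≈ 1.07 (to 2 d.p.).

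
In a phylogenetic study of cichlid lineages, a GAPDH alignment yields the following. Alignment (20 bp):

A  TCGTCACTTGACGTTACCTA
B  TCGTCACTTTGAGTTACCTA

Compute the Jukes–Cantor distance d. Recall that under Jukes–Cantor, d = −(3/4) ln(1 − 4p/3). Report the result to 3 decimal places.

The sequences differ at 3 of 20 sites (10, 11, 12), so p = 3/20 = 0.15.
d = −(3/4) ln(1 − 4p/3) = −0.75 ln(1 − 0.2) = −0.75 ln(0.8)
  = −0.75 × (-0.223144) = 0.167358 substitutions/site.

0.167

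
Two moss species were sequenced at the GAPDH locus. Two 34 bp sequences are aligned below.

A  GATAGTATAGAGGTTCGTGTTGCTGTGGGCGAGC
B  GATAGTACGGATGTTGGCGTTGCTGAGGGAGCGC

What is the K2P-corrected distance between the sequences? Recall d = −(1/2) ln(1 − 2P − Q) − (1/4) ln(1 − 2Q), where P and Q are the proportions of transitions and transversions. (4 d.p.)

0.2825

Of 34 sites, 3 differences are transitions and 5 are transversions, so P = 3/34 ≈ 0.088235 and Q = 5/34 ≈ 0.147059.
Under the Kimura two-parameter model, d = −½ ln(1 − 2P − Q) − ¼ ln(1 − 2Q).
1 − 2P − Q = 0.676471, giving −½ ln(0.676471) = 0.195433.
1 − 2Q = 0.705882, giving −¼ ln(0.705882) = 0.087077.
d = 0.195433 + 0.087077 = 0.282510.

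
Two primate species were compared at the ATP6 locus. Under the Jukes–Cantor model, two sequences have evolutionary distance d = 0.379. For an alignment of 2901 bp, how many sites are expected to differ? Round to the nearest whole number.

Invert JC69: p = (3/4)(1 − e^(−4d/3)) = 0.75 × (1 − e^(-0.505333)) = 0.75 × (1 − 0.603305) = 0.297521.
Expected differing sites = pL ≈ 0.297521 × 2901 = 863.108421 ≈ 863.

863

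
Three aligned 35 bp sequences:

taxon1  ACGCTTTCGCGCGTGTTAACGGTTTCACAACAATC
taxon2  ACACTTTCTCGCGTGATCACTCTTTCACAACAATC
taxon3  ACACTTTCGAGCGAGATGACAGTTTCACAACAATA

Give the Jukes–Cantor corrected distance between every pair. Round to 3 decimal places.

d(taxon1,taxon2) = 0.195, d(taxon1,taxon3) = 0.233, d(taxon2,taxon3) = 0.233

taxon1–taxon2: 6/35 sites differ → p ≈ 0.171429, d = −0.75 ln(1 − 0.228572) = 0.194634 ≈ 0.195.
taxon1–taxon3: 7/35 sites differ → p = 0.2, d = −0.75 ln(1 − 0.266667) = 0.232617 ≈ 0.233.
taxon2–taxon3: 7/35 sites differ → p = 0.2, d = −0.75 ln(1 − 0.266667) = 0.232617 ≈ 0.233.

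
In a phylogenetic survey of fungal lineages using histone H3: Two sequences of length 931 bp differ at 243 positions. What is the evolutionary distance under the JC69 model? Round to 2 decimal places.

0.32

p = 243/931 ≈ 0.26101.
d = −(3/4) ln(1 − 4p/3) = −0.75 ln(1 − 0.348013) = −0.75 ln(0.651987)
  = −0.75 × (-0.427731) = 0.320798 substitutions/site.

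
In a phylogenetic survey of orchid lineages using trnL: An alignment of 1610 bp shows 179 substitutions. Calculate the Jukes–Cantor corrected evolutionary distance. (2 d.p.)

p = 179/1610 ≈ 0.11118.
d = −(3/4) ln(1 − 4p/3) = −0.75 ln(1 − 0.14824) = −0.75 ln(0.85176)
  = −0.75 × (-0.160450) = 0.120338 substitutions/site.

0.12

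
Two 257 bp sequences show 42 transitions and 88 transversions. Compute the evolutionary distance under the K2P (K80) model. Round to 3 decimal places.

P = 42/257 ≈ 0.163424 and Q = 88/257 ≈ 0.342412.
Under the Kimura two-parameter model, d = −½ ln(1 − 2P − Q) − ¼ ln(1 − 2Q).
1 − 2P − Q = 0.33074, giving −½ ln(0.33074) = 0.553211.
1 − 2Q = 0.315176, giving −¼ ln(0.315176) = 0.288656.
d = 0.553211 + 0.288656 = 0.841867.

0.842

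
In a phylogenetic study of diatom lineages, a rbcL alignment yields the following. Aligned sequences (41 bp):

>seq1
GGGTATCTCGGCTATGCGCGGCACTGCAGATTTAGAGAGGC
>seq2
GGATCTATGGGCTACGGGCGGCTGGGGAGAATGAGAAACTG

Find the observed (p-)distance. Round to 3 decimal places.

0.390

The sequences differ at 16 of 41 positions.
p = 16/41 = 0.390243… ≈ 0.390 (to 3 d.p.).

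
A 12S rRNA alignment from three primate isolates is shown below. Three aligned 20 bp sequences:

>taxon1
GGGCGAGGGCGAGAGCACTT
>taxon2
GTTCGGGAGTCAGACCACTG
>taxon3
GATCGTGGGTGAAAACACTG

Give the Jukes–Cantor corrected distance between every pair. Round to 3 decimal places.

d(taxon1,taxon2) = 0.572, d(taxon1,taxon3) = 0.471, d(taxon2,taxon3) = 0.383

taxon1–taxon2: 8/20 sites differ → p = 0.4, d = −0.75 ln(1 − 0.533333) = 0.571605 ≈ 0.572.
taxon1–taxon3: 7/20 sites differ → p = 0.35, d = −0.75 ln(1 − 0.466667) = 0.471457 ≈ 0.471.
taxon2–taxon3: 6/20 sites differ → p = 0.3, d = −0.75 ln(1 − 0.4) = 0.383119 ≈ 0.383.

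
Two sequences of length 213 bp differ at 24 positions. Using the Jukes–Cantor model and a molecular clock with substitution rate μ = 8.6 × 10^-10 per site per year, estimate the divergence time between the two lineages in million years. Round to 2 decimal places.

70.99

p = 24/213 ≈ 0.112676.
d = −(3/4) ln(1 − 4p/3) = −0.75 ln(1 − 0.150235) = −0.75 ln(0.849765)
  = −0.75 × (-0.162795) = 0.122096 substitutions/site.
Under a molecular clock d = 2μt, so t = d/(2μ) = 0.122096 / (2 × 8.6 × 10^-10) = 70.99 million years.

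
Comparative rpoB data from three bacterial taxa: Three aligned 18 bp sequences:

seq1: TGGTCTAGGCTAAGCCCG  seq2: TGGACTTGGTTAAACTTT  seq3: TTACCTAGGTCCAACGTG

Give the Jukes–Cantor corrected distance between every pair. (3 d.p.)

seq1–seq2: 7/18 sites differ → p ≈ 0.388889, d = −0.75 ln(1 − 0.518519) = 0.548166 ≈ 0.548.
seq1–seq3: 9/18 sites differ → p = 0.5, d = −0.75 ln(1 − 0.666667) = 0.823960 ≈ 0.824.
seq2–seq3: 8/18 sites differ → p ≈ 0.444444, d = −0.75 ln(1 − 0.592592) = 0.673455 ≈ 0.673.

d(seq1,seq2) = 0.548, d(seq1,seq3) = 0.824, d(seq2,seq3) = 0.673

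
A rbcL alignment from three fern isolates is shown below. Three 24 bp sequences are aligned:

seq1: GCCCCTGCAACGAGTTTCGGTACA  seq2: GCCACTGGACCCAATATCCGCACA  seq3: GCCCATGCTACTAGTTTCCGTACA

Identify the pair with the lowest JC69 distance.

seq1–seq2: 8/24 differ, p = 0.333, d = 0.441.
seq1–seq3: 4/24 differ, p = 0.167, d = 0.188.
seq2–seq3: 9/24 differ, p = 0.375, d = 0.520.
The smallest distance is between seq1 and seq3.

seq1 and seq3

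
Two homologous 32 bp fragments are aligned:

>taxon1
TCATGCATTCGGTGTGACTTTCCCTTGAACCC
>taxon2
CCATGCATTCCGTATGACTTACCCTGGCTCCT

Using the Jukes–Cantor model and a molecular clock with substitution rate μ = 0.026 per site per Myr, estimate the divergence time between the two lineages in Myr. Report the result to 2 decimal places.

The sequences differ at 8 of 32 sites (1, 11, 14, 21, 26, 28, 29, 32), so p = 8/32 = 0.25.
d = −(3/4) ln(1 − 4p/3) = −0.75 ln(1 − 0.333333) = −0.75 ln(0.666667)
  = −0.75 × (-0.405465) = 0.304099 substitutions/site.
Under a molecular clock d = 2μt, so t = d/(2μ) = 0.304099 / (2 × 0.026) = 5.85 Myr.

5.85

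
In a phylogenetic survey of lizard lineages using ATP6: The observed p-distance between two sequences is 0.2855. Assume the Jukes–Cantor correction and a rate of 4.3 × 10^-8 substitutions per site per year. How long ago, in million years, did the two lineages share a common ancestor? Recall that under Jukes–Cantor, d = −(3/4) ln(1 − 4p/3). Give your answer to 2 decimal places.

d = −(3/4) ln(1 − 4p/3) = −0.75 ln(1 − 0.380667) = −0.75 ln(0.619333)
  = −0.75 × (-0.479112) = 0.359334 substitutions/site.
Under a molecular clock d = 2μt, so t = d/(2μ) = 0.359334 / (2 × 4.3 × 10^-8) = 4.18 million years.

4.18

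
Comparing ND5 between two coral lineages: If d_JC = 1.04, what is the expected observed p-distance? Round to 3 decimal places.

p = (3/4)(1 − e^(−4d/3)) = 0.75 × (1 − e^(-1.386667)) = 0.75 × (1 − 0.249907) = 0.562570.

0.563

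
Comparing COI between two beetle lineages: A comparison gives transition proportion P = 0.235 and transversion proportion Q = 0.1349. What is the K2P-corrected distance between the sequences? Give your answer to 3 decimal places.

0.543

Under the Kimura two-parameter model, d = −½ ln(1 − 2P − Q) − ¼ ln(1 − 2Q).
1 − 2P − Q = 0.3951, giving −½ ln(0.3951) = 0.464308.
1 − 2Q = 0.7302, giving −¼ ln(0.7302) = 0.078609.
d = 0.464308 + 0.078609 = 0.542917.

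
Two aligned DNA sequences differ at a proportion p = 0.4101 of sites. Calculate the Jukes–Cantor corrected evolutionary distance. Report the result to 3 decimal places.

0.594

d = −(3/4) ln(1 − 4p/3) = −0.75 ln(1 − 0.5468) = −0.75 ln(0.4532)
  = −0.75 × (-0.791422) = 0.593567 substitutions/site.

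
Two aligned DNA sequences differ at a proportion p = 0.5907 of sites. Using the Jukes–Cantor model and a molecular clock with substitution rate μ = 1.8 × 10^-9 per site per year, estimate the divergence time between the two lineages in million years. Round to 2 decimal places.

322.77

d = −(3/4) ln(1 − 4p/3) = −0.75 ln(1 − 0.7876) = −0.75 ln(0.2124)
  = −0.75 × (-1.549284) = 1.161963 substitutions/site.
Under a molecular clock d = 2μt, so t = d/(2μ) = 1.161963 / (2 × 1.8 × 10^-9) = 322.77 million years.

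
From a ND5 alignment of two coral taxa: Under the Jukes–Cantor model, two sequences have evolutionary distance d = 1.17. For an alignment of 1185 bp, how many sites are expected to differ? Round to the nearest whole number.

Invert JC69: p = (3/4)(1 − e^(−4d/3)) = 0.75 × (1 − e^(-1.56)) = 0.75 × (1 − 0.210136) = 0.592398.
Expected differing sites = pL ≈ 0.592398 × 1185 = 701.99163 ≈ 702.

702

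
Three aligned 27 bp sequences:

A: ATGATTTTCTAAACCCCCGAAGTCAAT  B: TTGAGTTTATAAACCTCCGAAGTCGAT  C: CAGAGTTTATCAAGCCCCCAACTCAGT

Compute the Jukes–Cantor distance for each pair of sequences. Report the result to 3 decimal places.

A–B: 5/27 sites differ → p ≈ 0.185185, d = −0.75 ln(1 − 0.246913) = 0.212681 ≈ 0.213.
A–C: 9/27 sites differ → p ≈ 0.333333, d = −0.75 ln(1 − 0.444444) = 0.440839 ≈ 0.441.
B–C: 9/27 sites differ → p ≈ 0.333333, d = −0.75 ln(1 − 0.444444) = 0.440839 ≈ 0.441.

d(A,B) = 0.213, d(A,C) = 0.441, d(B,C) = 0.441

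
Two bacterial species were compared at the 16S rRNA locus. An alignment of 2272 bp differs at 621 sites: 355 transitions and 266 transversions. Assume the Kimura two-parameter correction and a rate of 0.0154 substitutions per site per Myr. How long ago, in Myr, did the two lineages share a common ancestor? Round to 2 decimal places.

11.28

P = 355/2272 = 0.15625 and Q = 266/2272 ≈ 0.117077.
Under the Kimura two-parameter model, d = −½ ln(1 − 2P − Q) − ¼ ln(1 − 2Q).
1 − 2P − Q = 0.570423, giving −½ ln(0.570423) = 0.280689.
1 − 2Q = 0.765846, giving −¼ ln(0.765846) = 0.066694.
d = 0.280689 + 0.066694 = 0.347383.
Under a molecular clock d = 2μt, so t = d/(2μ) = 0.347383 / (2 × 0.0154) = 11.28 Myr.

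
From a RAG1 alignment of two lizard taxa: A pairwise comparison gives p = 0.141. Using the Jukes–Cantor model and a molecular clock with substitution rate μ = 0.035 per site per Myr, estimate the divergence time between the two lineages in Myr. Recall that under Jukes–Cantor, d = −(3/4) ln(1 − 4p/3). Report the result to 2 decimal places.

d = −(3/4) ln(1 − 4p/3) = −0.75 ln(1 − 0.188) = −0.75 ln(0.812)
  = −0.75 × (-0.208255) = 0.156191 substitutions/site.
Under a molecular clock d = 2μt, so t = d/(2μ) = 0.156191 / (2 × 0.035) = 2.23 Myr.

2.23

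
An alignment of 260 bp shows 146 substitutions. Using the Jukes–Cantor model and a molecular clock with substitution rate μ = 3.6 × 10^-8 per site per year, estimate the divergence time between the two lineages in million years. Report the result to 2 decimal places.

14.39

p = 146/260 ≈ 0.561538.
d = −(3/4) ln(1 − 4p/3) = −0.75 ln(1 − 0.748717) = −0.75 ln(0.251283)
  = −0.75 × (-1.381175) = 1.035881 substitutions/site.
Under a molecular clock d = 2μt, so t = d/(2μ) = 1.035881 / (2 × 3.6 × 10^-8) = 14.39 million years.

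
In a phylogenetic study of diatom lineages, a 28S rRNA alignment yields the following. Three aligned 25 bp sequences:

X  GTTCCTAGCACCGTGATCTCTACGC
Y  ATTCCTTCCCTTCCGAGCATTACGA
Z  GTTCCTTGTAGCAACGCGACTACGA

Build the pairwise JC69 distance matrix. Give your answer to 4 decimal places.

d(X,Y) = 0.7662, d(X,Z) = 0.6626, d(Y,Z) = 0.8865

X–Y: 12/25 sites differ → p = 0.48, d = −0.75 ln(1 − 0.64) = 0.766238 ≈ 0.7662.
X–Z: 11/25 sites differ → p = 0.44, d = −0.75 ln(1 − 0.586667) = 0.662626 ≈ 0.6626.
Y–Z: 13/25 sites differ → p = 0.52, d = −0.75 ln(1 − 0.693333) = 0.886495 ≈ 0.8865.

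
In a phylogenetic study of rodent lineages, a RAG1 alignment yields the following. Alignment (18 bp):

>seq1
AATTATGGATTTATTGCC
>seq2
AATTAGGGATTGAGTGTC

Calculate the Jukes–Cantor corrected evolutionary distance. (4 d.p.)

The sequences differ at 4 of 18 sites (6, 12, 14, 17), so p = 4/18 ≈ 0.222222.
d = −(3/4) ln(1 − 4p/3) = −0.75 ln(1 − 0.296296) = −0.75 ln(0.703704)
  = −0.75 × (-0.351397) = 0.263548 substitutions/site.

0.2635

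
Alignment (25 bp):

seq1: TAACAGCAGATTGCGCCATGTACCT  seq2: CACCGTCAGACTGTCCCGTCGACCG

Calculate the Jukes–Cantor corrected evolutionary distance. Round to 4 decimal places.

The sequences differ at 11 of 25 sites, so p = 11/25 = 0.44.
d = −(3/4) ln(1 − 4p/3) = −0.75 ln(1 − 0.586667) = −0.75 ln(0.413333)
  = −0.75 × (-0.883502) = 0.662627 substitutions/site.

0.6626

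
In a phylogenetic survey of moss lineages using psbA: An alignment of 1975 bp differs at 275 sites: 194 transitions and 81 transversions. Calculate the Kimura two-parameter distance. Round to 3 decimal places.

P = 194/1975 ≈ 0.098228 and Q = 81/1975 ≈ 0.041013.
Under the Kimura two-parameter model, d = −½ ln(1 − 2P − Q) − ¼ ln(1 − 2Q).
1 − 2P − Q = 0.762531, giving −½ ln(0.762531) = 0.135556.
1 − 2Q = 0.917974, giving −¼ ln(0.917974) = 0.021397.
d = 0.135556 + 0.021397 = 0.156953.

0.157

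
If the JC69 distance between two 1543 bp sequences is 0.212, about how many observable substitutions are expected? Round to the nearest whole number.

285

Invert JC69: p = (3/4)(1 − e^(−4d/3)) = 0.75 × (1 − e^(-0.282667)) = 0.75 × (1 − 0.753771) = 0.184672.
Expected differing sites = pL ≈ 0.184672 × 1543 = 284.948896 ≈ 285.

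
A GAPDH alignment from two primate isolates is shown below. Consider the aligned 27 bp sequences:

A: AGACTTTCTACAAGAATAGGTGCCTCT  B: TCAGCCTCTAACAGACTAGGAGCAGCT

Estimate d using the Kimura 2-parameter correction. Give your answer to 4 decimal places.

0.6030

Of 27 sites, 2 differences are transitions and 9 are transversions, so P = 2/27 ≈ 0.074074 and Q = 9/27 ≈ 0.333333.
Under the Kimura two-parameter model, d = −½ ln(1 − 2P − Q) − ¼ ln(1 − 2Q).
1 − 2P − Q = 0.518519, giving −½ ln(0.518519) = 0.328389.
1 − 2Q = 0.333334, giving −¼ ln(0.333334) = 0.274653.
d = 0.328389 + 0.274653 = 0.603042.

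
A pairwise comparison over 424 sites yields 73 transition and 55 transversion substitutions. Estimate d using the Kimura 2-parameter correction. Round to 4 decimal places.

0.3964

P = 73/424 ≈ 0.17217 and Q = 55/424 ≈ 0.129717.
Under the Kimura two-parameter model, d = −½ ln(1 − 2P − Q) − ¼ ln(1 − 2Q).
1 − 2P − Q = 0.525943, giving −½ ln(0.525943) = 0.321281.
1 − 2Q = 0.740566, giving −¼ ln(0.740566) = 0.075085.
d = 0.321281 + 0.075085 = 0.396366.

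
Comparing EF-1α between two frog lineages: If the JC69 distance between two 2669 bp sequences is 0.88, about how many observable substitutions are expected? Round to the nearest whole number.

Invert JC69: p = (3/4)(1 − e^(−4d/3)) = 0.75 × (1 − e^(-1.173333)) = 0.75 × (1 − 0.309334) = 0.518000.
Expected differing sites = pL ≈ 0.518000 × 2669 = 1382.542 ≈ 1383.

1383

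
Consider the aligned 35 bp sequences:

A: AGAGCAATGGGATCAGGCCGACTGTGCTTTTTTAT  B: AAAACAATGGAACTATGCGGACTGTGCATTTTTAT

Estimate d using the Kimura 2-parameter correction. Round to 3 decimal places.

0.279

Of 35 sites, 5 differences are transitions and 3 are transversions, so P = 5/35 ≈ 0.142857 and Q = 3/35 ≈ 0.085714.
Under the Kimura two-parameter model, d = −½ ln(1 − 2P − Q) − ¼ ln(1 − 2Q).
1 − 2P − Q = 0.628572, giving −½ ln(0.628572) = 0.232152.
1 − 2Q = 0.828572, giving −¼ ln(0.828572) = 0.047013.
d = 0.232152 + 0.047013 = 0.279165.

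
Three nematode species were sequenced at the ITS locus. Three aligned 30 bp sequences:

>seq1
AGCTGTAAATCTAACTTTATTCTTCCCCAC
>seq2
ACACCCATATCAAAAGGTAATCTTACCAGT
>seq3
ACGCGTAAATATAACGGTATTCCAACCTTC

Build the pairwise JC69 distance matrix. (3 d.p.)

seq1–seq2: 15/30 sites differ → p = 0.5, d = −0.75 ln(1 − 0.666667) = 0.823960 ≈ 0.824.
seq1–seq3: 11/30 sites differ → p ≈ 0.366667, d = −0.75 ln(1 − 0.488889) = 0.503376 ≈ 0.503.
seq2–seq3: 13/30 sites differ → p ≈ 0.433333, d = −0.75 ln(1 − 0.577777) = 0.646666 ≈ 0.647.

d(seq1,seq2) = 0.824, d(seq1,seq3) = 0.503, d(seq2,seq3) = 0.647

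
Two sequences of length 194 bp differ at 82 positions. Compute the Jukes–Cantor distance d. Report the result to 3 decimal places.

p = 82/194 ≈ 0.42268.
d = −(3/4) ln(1 − 4p/3) = −0.75 ln(1 − 0.563573) = −0.75 ln(0.436427)
  = −0.75 × (-0.829134) = 0.621851 substitutions/site.

0.622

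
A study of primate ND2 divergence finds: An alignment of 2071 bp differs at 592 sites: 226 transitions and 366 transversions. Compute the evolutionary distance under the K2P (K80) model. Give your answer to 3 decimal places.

P = 226/2071 ≈ 0.109126 and Q = 366/2071 ≈ 0.176726.
Under the Kimura two-parameter model, d = −½ ln(1 − 2P − Q) − ¼ ln(1 − 2Q).
1 − 2P − Q = 0.605022, giving −½ ln(0.605022) = 0.251245.
1 − 2Q = 0.646548, giving −¼ ln(0.646548) = 0.109027.
d = 0.251245 + 0.109027 = 0.360272.

0.360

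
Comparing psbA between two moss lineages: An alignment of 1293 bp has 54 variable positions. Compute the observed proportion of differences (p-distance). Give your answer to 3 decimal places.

p = 54/1293 = 0.041763… ≈ 0.042 (to 3 d.p.).

0.042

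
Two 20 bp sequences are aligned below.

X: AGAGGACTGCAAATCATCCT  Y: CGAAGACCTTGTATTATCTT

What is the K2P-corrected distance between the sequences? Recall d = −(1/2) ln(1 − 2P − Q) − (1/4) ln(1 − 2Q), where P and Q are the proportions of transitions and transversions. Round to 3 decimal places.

Of 20 sites, 6 differences are transitions and 3 are transversions, so P = 6/20 = 0.3 and Q = 3/20 = 0.15.
Under the Kimura two-parameter model, d = −½ ln(1 − 2P − Q) − ¼ ln(1 − 2Q).
1 − 2P − Q = 0.25, giving −½ ln(0.25) = 0.693147.
1 − 2Q = 0.7, giving −¼ ln(0.7) = 0.089169.
d = 0.693147 + 0.089169 = 0.782316.

0.782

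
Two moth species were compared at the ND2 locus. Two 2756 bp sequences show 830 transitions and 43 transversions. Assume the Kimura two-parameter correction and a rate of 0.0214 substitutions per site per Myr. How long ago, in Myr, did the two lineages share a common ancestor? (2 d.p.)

P = 830/2756 ≈ 0.301161 and Q = 43/2756 ≈ 0.015602.
Under the Kimura two-parameter model, d = −½ ln(1 − 2P − Q) − ¼ ln(1 − 2Q).
1 − 2P − Q = 0.382076, giving −½ ln(0.382076) = 0.481068.
1 − 2Q = 0.968796, giving −¼ ln(0.968796) = 0.007925.
d = 0.481068 + 0.007925 = 0.488993.
Under a molecular clock d = 2μt, so t = d/(2μ) = 0.488993 / (2 × 0.0214) = 11.43 Myr.

11.43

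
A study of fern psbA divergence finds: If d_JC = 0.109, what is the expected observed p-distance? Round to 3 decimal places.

p = (3/4)(1 − e^(−4d/3)) = 0.75 × (1 − e^(-0.145333)) = 0.75 × (1 − 0.864734) = 0.101450.

0.101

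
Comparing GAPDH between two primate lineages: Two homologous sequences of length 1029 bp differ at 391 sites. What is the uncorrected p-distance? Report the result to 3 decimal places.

p = 391/1029 = 0.379980… ≈ 0.380 (to 3 d.p.).

0.380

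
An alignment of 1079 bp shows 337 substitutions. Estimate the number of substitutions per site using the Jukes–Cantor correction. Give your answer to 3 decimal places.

p = 337/1079 ≈ 0.312326.
d = −(3/4) ln(1 − 4p/3) = −0.75 ln(1 − 0.416435) = −0.75 ln(0.583565)
  = −0.75 × (-0.538599) = 0.403949 substitutions/site.

0.404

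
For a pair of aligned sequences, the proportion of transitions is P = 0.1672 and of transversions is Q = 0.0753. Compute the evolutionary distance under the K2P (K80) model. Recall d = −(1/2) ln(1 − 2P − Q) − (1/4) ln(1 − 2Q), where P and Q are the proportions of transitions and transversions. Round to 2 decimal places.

Under the Kimura two-parameter model, d = −½ ln(1 − 2P − Q) − ¼ ln(1 − 2Q).
1 − 2P − Q = 0.5903, giving −½ ln(0.5903) = 0.263562.
1 − 2Q = 0.8494, giving −¼ ln(0.8494) = 0.040806.
d = 0.263562 + 0.040806 = 0.304368.

0.30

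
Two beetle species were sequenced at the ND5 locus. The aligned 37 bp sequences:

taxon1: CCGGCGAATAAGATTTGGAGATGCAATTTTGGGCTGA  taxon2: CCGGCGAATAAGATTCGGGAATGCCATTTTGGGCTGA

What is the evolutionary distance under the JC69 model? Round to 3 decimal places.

The sequences differ at 4 of 37 sites (16, 19, 20, 25), so p = 4/37 ≈ 0.108108.
d = −(3/4) ln(1 − 4p/3) = −0.75 ln(1 − 0.144144) = −0.75 ln(0.855856)
  = −0.75 × (-0.155653) = 0.116740 substitutions/site.

0.117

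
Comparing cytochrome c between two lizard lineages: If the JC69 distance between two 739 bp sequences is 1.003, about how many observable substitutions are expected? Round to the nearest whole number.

409

Invert JC69: p = (3/4)(1 − e^(−4d/3)) = 0.75 × (1 − e^(-1.337333)) = 0.75 × (1 − 0.262545) = 0.553091.
Expected differing sites = pL ≈ 0.553091 × 739 = 408.734249 ≈ 409.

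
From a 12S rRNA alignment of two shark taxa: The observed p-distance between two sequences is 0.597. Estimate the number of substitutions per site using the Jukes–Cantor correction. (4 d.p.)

d = −(3/4) ln(1 − 4p/3) = −0.75 ln(1 − 0.796) = −0.75 ln(0.204)
  = −0.75 × (-1.589635) = 1.192226 substitutions/site.

1.1922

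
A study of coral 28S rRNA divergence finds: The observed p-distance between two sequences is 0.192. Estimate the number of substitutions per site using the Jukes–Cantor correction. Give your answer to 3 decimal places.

d = −(3/4) ln(1 − 4p/3) = −0.75 ln(1 − 0.256) = −0.75 ln(0.744)
  = −0.75 × (-0.295714) = 0.221786 substitutions/site.

0.222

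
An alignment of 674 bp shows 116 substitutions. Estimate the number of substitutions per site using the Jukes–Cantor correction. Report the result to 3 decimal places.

p = 116/674 ≈ 0.172107.
d = −(3/4) ln(1 − 4p/3) = −0.75 ln(1 − 0.229476) = −0.75 ln(0.770524)
  = −0.75 × (-0.260684) = 0.195513 substitutions/site.

0.196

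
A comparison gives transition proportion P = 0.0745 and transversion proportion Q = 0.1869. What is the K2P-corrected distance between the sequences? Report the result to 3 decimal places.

0.322

Under the Kimura two-parameter model, d = −½ ln(1 − 2P − Q) − ¼ ln(1 − 2Q).
1 − 2P − Q = 0.6641, giving −½ ln(0.6641) = 0.204661.
1 − 2Q = 0.6262, giving −¼ ln(0.6262) = 0.117021.
d = 0.204661 + 0.117021 = 0.321682.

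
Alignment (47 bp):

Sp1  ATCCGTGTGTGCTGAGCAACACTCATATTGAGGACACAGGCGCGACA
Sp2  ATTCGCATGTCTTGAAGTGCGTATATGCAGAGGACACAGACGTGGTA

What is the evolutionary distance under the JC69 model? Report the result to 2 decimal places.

0.63

The sequences differ at 20 of 47 sites, so p = 20/47 ≈ 0.425532.
d = −(3/4) ln(1 − 4p/3) = −0.75 ln(1 − 0.567376) = −0.75 ln(0.432624)
  = −0.75 × (-0.837886) = 0.628415 substitutions/site.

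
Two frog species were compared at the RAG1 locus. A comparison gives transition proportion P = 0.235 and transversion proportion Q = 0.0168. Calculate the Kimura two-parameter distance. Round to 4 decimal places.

0.3421

Under the Kimura two-parameter model, d = −½ ln(1 − 2P − Q) − ¼ ln(1 − 2Q).
1 − 2P − Q = 0.5132, giving −½ ln(0.5132) = 0.333545.
1 − 2Q = 0.9664, giving −¼ ln(0.9664) = 0.008544.
d = 0.333545 + 0.008544 = 0.342089.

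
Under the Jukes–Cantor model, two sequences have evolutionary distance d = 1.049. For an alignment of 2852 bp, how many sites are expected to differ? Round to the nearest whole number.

1611

Invert JC69: p = (3/4)(1 − e^(−4d/3)) = 0.75 × (1 − e^(-1.398667)) = 0.75 × (1 − 0.246926) = 0.564806.
Expected differing sites = pL ≈ 0.564806 × 2852 = 1610.826712 ≈ 1611.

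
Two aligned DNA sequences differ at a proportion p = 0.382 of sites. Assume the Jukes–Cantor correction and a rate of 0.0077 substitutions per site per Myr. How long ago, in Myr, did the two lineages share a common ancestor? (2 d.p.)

d = −(3/4) ln(1 − 4p/3) = −0.75 ln(1 − 0.509333) = −0.75 ln(0.490667)
  = −0.75 × (-0.711990) = 0.533993 substitutions/site.
Under a molecular clock d = 2μt, so t = d/(2μ) = 0.533993 / (2 × 0.0077) = 34.67 Myr.

34.67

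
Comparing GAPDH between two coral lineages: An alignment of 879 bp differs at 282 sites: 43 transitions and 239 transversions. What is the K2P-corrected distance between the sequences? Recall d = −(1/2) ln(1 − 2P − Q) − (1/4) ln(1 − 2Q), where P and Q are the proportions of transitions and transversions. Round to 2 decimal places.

0.43

P = 43/879 ≈ 0.048919 and Q = 239/879 ≈ 0.2719.
Under the Kimura two-parameter model, d = −½ ln(1 − 2P − Q) − ¼ ln(1 − 2Q).
1 − 2P − Q = 0.630262, giving −½ ln(0.630262) = 0.230810.
1 − 2Q = 0.4562, giving −¼ ln(0.4562) = 0.196206.
d = 0.230810 + 0.196206 = 0.427016.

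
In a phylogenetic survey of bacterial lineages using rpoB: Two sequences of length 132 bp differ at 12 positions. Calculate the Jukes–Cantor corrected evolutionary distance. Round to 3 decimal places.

p = 12/132 ≈ 0.090909.
d = −(3/4) ln(1 − 4p/3) = −0.75 ln(1 − 0.121212) = −0.75 ln(0.878788)
  = −0.75 × (-0.129212) = 0.096909 substitutions/site.

0.097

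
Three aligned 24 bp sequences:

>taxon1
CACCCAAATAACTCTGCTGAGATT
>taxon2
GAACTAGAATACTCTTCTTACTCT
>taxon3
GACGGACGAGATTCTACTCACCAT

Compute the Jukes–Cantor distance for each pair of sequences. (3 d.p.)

taxon1–taxon2: 11/24 sites differ → p ≈ 0.458333, d = −0.75 ln(1 − 0.611111) = 0.708346 ≈ 0.708.
taxon1–taxon3: 13/24 sites differ → p ≈ 0.541667, d = −0.75 ln(1 − 0.722223) = 0.960702 ≈ 0.961.
taxon2–taxon3: 11/24 sites differ → p ≈ 0.458333, d = −0.75 ln(1 − 0.611111) = 0.708346 ≈ 0.708.

d(taxon1,taxon2) = 0.708, d(taxon1,taxon3) = 0.961, d(taxon2,taxon3) = 0.708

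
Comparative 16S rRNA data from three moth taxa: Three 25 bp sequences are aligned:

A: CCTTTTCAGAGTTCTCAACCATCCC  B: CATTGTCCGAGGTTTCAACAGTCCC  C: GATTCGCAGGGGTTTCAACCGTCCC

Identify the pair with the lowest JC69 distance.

B and C

A–B: 7/25 differ, p = 0.280, d = 0.351.
A–C: 8/25 differ, p = 0.320, d = 0.417.
B–C: 6/25 differ, p = 0.240, d = 0.289.
The smallest distance is between B and C.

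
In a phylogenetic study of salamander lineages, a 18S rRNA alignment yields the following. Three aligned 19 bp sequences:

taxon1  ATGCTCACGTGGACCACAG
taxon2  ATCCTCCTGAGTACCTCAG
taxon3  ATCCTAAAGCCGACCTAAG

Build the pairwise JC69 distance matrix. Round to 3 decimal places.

taxon1–taxon2: 6/19 sites differ → p ≈ 0.315789, d = −0.75 ln(1 − 0.421052) = 0.409907 ≈ 0.410.
taxon1–taxon3: 7/19 sites differ → p ≈ 0.368421, d = −0.75 ln(1 − 0.491228) = 0.506816 ≈ 0.507.
taxon2–taxon3: 7/19 sites differ → p ≈ 0.368421, d = −0.75 ln(1 − 0.491228) = 0.506816 ≈ 0.507.

d(taxon1,taxon2) = 0.410, d(taxon1,taxon3) = 0.507, d(taxon2,taxon3) = 0.507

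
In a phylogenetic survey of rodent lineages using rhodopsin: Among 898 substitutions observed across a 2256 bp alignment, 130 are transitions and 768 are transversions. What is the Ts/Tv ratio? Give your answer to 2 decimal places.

R = 130/768 = 0.169270… ≈ 0.17 (to 2 d.p.).

0.17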